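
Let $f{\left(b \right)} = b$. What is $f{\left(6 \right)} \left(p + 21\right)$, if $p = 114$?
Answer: $810$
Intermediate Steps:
$f{\left(6 \right)} \left(p + 21\right) = 6 \left(114 + 21\right) = 6 \cdot 135 = 810$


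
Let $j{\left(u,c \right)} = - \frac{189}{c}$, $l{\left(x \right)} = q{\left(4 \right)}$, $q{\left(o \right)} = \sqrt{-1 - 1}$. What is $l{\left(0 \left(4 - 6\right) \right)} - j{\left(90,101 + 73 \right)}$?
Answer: $\frac{63}{58} + i \sqrt{2} \approx 1.0862 + 1.4142 i$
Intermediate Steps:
$q{\left(o \right)} = i \sqrt{2}$ ($q{\left(o \right)} = \sqrt{-2} = i \sqrt{2}$)
$l{\left(x \right)} = i \sqrt{2}$
$l{\left(0 \left(4 - 6\right) \right)} - j{\left(90,101 + 73 \right)} = i \sqrt{2} - - \frac{189}{101 + 73} = i \sqrt{2} - - \frac{189}{174} = i \sqrt{2} - \left(-189\right) \frac{1}{174} = i \sqrt{2} - - \frac{63}{58} = i \sqrt{2} + \frac{63}{58} = \frac{63}{58} + i \sqrt{2}$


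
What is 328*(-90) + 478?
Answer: -29042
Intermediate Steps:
328*(-90) + 478 = -29520 + 478 = -29042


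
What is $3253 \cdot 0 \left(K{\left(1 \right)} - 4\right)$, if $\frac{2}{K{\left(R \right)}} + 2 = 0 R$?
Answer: $0$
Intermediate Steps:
$K{\left(R \right)} = -1$ ($K{\left(R \right)} = \frac{2}{-2 + 0 R} = \frac{2}{-2 + 0} = \frac{2}{-2} = 2 \left(- \frac{1}{2}\right) = -1$)
$3253 \cdot 0 \left(K{\left(1 \right)} - 4\right) = 3253 \cdot 0 \left(-1 - 4\right) = 3253 \cdot 0 \left(-5\right) = 3253 \cdot 0 = 0$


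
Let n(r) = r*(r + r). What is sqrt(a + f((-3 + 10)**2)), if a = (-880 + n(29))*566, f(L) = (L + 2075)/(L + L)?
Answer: sqrt(22243730)/7 ≈ 673.76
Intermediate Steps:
f(L) = (2075 + L)/(2*L) (f(L) = (2075 + L)/((2*L)) = (2075 + L)*(1/(2*L)) = (2075 + L)/(2*L))
n(r) = 2*r**2 (n(r) = r*(2*r) = 2*r**2)
a = 453932 (a = (-880 + 2*29**2)*566 = (-880 + 2*841)*566 = (-880 + 1682)*566 = 802*566 = 453932)
sqrt(a + f((-3 + 10)**2)) = sqrt(453932 + (2075 + (-3 + 10)**2)/(2*((-3 + 10)**2))) = sqrt(453932 + (2075 + 7**2)/(2*(7**2))) = sqrt(453932 + (1/2)*(2075 + 49)/49) = sqrt(453932 + (1/2)*(1/49)*2124) = sqrt(453932 + 1062/49) = sqrt(22243730/49) = sqrt(22243730)/7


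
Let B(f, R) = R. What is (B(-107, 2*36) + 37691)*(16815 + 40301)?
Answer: 2156871508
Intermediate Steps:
(B(-107, 2*36) + 37691)*(16815 + 40301) = (2*36 + 37691)*(16815 + 40301) = (72 + 37691)*57116 = 37763*57116 = 2156871508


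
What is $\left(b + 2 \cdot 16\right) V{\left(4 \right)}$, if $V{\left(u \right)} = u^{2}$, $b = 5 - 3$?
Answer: $544$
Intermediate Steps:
$b = 2$
$\left(b + 2 \cdot 16\right) V{\left(4 \right)} = \left(2 + 2 \cdot 16\right) 4^{2} = \left(2 + 32\right) 16 = 34 \cdot 16 = 544$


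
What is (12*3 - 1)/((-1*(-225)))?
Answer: 7/45 ≈ 0.15556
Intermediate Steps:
(12*3 - 1)/((-1*(-225))) = (36 - 1)/225 = 35*(1/225) = 7/45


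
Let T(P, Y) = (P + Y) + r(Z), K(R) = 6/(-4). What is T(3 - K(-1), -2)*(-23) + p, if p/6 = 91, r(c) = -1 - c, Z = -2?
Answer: 931/2 ≈ 465.50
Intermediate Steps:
K(R) = -3/2 (K(R) = 6*(-1/4) = -3/2)
p = 546 (p = 6*91 = 546)
T(P, Y) = 1 + P + Y (T(P, Y) = (P + Y) + (-1 - 1*(-2)) = (P + Y) + (-1 + 2) = (P + Y) + 1 = 1 + P + Y)
T(3 - K(-1), -2)*(-23) + p = (1 + (3 - 1*(-3/2)) - 2)*(-23) + 546 = (1 + (3 + 3/2) - 2)*(-23) + 546 = (1 + 9/2 - 2)*(-23) + 546 = (7/2)*(-23) + 546 = -161/2 + 546 = 931/2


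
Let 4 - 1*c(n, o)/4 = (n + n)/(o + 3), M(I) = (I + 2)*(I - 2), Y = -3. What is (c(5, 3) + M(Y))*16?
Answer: 688/3 ≈ 229.33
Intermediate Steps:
M(I) = (-2 + I)*(2 + I) (M(I) = (2 + I)*(-2 + I) = (-2 + I)*(2 + I))
c(n, o) = 16 - 8*n/(3 + o) (c(n, o) = 16 - 4*(n + n)/(o + 3) = 16 - 4*2*n/(3 + o) = 16 - 8*n/(3 + o))
(c(5, 3) + M(Y))*16 = (8*(6 - 1*5 + 2*3)/(3 + 3) + (-4 + (-3)**2))*16 = (8*(6 - 5 + 6)/6 + (-4 + 9))*16 = (8*(1/6)*7 + 5)*16 = (28/3 + 5)*16 = (43/3)*16 = 688/3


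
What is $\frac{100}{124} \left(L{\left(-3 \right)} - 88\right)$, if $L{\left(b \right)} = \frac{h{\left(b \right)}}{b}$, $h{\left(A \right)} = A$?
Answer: $- \frac{2175}{31} \approx -70.161$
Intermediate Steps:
$L{\left(b \right)} = 1$ ($L{\left(b \right)} = \frac{b}{b} = 1$)
$\frac{100}{124} \left(L{\left(-3 \right)} - 88\right) = \frac{100}{124} \left(1 - 88\right) = 100 \cdot \frac{1}{124} \left(-87\right) = \frac{25}{31} \left(-87\right) = - \frac{2175}{31}$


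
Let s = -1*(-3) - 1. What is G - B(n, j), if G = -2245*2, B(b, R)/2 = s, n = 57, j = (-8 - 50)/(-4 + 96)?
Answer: -4494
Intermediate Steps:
j = -29/46 (j = -58/92 = -58*1/92 = -29/46 ≈ -0.63043)
s = 2 (s = 3 - 1 = 2)
B(b, R) = 4 (B(b, R) = 2*2 = 4)
G = -4490
G - B(n, j) = -4490 - 1*4 = -4490 - 4 = -4494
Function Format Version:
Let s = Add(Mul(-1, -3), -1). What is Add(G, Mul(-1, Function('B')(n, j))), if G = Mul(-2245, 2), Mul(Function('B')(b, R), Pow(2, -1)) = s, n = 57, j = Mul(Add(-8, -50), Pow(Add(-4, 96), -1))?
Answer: -4494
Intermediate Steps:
j = Rational(-29, 46) (j = Mul(-58, Pow(92, -1)) = Mul(-58, Rational(1, 92)) = Rational(-29, 46) ≈ -0.63043)
s = 2 (s = Add(3, -1) = 2)
Function('B')(b, R) = 4 (Function('B')(b, R) = Mul(2, 2) = 4)
G = -4490
Add(G, Mul(-1, Function('B')(n, j))) = Add(-4490, Mul(-1, 4)) = Add(-4490, -4) = -4494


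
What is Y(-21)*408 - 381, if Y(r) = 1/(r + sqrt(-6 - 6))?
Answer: -60387/151 - 272*I*sqrt(3)/151 ≈ -399.91 - 3.12*I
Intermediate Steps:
Y(r) = 1/(r + 2*I*sqrt(3)) (Y(r) = 1/(r + sqrt(-12)) = 1/(r + 2*I*sqrt(3)))
Y(-21)*408 - 381 = 408/(-21 + 2*I*sqrt(3)) - 381 = -381 + 408/(-21 + 2*I*sqrt(3))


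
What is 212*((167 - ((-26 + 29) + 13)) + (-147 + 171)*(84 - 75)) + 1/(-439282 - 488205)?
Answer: 72162198547/927487 ≈ 77804.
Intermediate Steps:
212*((167 - ((-26 + 29) + 13)) + (-147 + 171)*(84 - 75)) + 1/(-439282 - 488205) = 212*((167 - (3 + 13)) + 24*9) + 1/(-927487) = 212*((167 - 1*16) + 216) - 1/927487 = 212*((167 - 16) + 216) - 1/927487 = 212*(151 + 216) - 1/927487 = 212*367 - 1/927487 = 77804 - 1/927487 = 72162198547/927487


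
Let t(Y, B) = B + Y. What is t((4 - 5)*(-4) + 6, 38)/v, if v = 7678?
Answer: 24/3839 ≈ 0.0062516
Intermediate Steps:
t((4 - 5)*(-4) + 6, 38)/v = (38 + ((4 - 5)*(-4) + 6))/7678 = (38 + (-1*(-4) + 6))*(1/7678) = (38 + (4 + 6))*(1/7678) = (38 + 10)*(1/7678) = 48*(1/7678) = 24/3839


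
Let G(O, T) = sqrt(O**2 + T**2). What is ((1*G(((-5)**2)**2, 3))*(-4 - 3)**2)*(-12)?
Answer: -588*sqrt(390634) ≈ -3.6750e+5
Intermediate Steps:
((1*G(((-5)**2)**2, 3))*(-4 - 3)**2)*(-12) = ((1*sqrt((((-5)**2)**2)**2 + 3**2))*(-4 - 3)**2)*(-12) = ((1*sqrt((25**2)**2 + 9))*(-7)**2)*(-12) = ((1*sqrt(625**2 + 9))*49)*(-12) = ((1*sqrt(390625 + 9))*49)*(-12) = ((1*sqrt(390634))*49)*(-12) = (sqrt(390634)*49)*(-12) = (49*sqrt(390634))*(-12) = -588*sqrt(390634)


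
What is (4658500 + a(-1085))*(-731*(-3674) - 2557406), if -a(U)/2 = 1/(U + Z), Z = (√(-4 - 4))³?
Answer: 703850549024960960/1177737 - 4105216*I*√2/1177737 ≈ 5.9763e+11 - 4.9295*I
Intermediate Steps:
Z = -16*I*√2 (Z = (√(-8))³ = (2*I*√2)³ = -16*I*√2 ≈ -22.627*I)
a(U) = -2/(U - 16*I*√2)
(4658500 + a(-1085))*(-731*(-3674) - 2557406) = (4658500 - 2/(-1085 - 16*I*√2))*(-731*(-3674) - 2557406) = (4658500 - 2/(-1085 - 16*I*√2))*(2685694 - 2557406) = (4658500 - 2/(-1085 - 16*I*√2))*128288 = 597629648000 - 256576/(-1085 - 16*I*√2)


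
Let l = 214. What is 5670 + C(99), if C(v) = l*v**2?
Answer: 2103084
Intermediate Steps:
C(v) = 214*v**2
5670 + C(99) = 5670 + 214*99**2 = 5670 + 214*9801 = 5670 + 2097414 = 2103084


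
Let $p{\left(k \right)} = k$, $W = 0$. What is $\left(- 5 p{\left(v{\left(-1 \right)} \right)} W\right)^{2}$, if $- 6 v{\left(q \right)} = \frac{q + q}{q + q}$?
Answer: $0$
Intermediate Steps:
$v{\left(q \right)} = - \frac{1}{6}$ ($v{\left(q \right)} = - \frac{\left(q + q\right) \frac{1}{q + q}}{6} = - \frac{2 q \frac{1}{2 q}}{6} = \left(- \frac{1}{6}\right) 1 = - \frac{1}{6}$)
$\left(- 5 p{\left(v{\left(-1 \right)} \right)} W\right)^{2} = \left(\left(-5\right) \left(- \frac{1}{6}\right) 0\right)^{2} = \left(\frac{5}{6} \cdot 0\right)^{2} = 0^{2} = 0$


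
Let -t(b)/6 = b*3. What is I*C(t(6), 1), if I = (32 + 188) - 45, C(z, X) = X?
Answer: 175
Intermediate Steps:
t(b) = -18*b (t(b) = -6*b*3 = -18*b)
I = 175 (I = 220 - 45 = 175)
I*C(t(6), 1) = 175*1 = 175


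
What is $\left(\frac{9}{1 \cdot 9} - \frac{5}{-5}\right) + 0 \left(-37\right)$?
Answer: $2$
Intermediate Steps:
$\left(\frac{9}{1 \cdot 9} - \frac{5}{-5}\right) + 0 \left(-37\right) = \left(\frac{9}{9} - -1\right) + 0 = \left(9 \cdot \frac{1}{9} + 1\right) + 0 = \left(1 + 1\right) + 0 = 2 + 0 = 2$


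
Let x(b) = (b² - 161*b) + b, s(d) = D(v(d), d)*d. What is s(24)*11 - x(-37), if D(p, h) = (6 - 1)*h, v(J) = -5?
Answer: 24391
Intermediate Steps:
D(p, h) = 5*h
s(d) = 5*d² (s(d) = (5*d)*d = 5*d²)
x(b) = b² - 160*b
s(24)*11 - x(-37) = (5*24²)*11 - (-37)*(-160 - 37) = (5*576)*11 - (-37)*(-197) = 2880*11 - 1*7289 = 31680 - 7289 = 24391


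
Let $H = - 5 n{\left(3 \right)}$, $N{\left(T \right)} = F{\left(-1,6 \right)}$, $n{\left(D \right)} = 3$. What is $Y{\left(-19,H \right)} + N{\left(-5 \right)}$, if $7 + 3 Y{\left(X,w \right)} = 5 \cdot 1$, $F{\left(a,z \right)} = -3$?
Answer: $- \frac{11}{3} \approx -3.6667$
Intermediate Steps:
$N{\left(T \right)} = -3$
$H = -15$ ($H = \left(-5\right) 3 = -15$)
$Y{\left(X,w \right)} = - \frac{2}{3}$ ($Y{\left(X,w \right)} = - \frac{7}{3} + \frac{5 \cdot 1}{3} = - \frac{7}{3} + \frac{1}{3} \cdot 5 = - \frac{7}{3} + \frac{5}{3} = - \frac{2}{3}$)
$Y{\left(-19,H \right)} + N{\left(-5 \right)} = - \frac{2}{3} - 3 = - \frac{11}{3}$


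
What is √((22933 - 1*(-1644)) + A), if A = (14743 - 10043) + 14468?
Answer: √43745 ≈ 209.15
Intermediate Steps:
A = 19168 (A = 4700 + 14468 = 19168)
√((22933 - 1*(-1644)) + A) = √((22933 - 1*(-1644)) + 19168) = √((22933 + 1644) + 19168) = √(24577 + 19168) = √43745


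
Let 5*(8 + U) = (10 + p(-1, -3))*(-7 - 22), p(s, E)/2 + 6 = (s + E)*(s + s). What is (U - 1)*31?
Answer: -13981/5 ≈ -2796.2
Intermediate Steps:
p(s, E) = -12 + 4*s*(E + s) (p(s, E) = -12 + 2*((s + E)*(s + s)) = -12 + 2*((E + s)*(2*s)) = -12 + 2*(2*s*(E + s)) = -12 + 4*s*(E + s))
U = -446/5 (U = -8 + ((10 + (-12 + 4*(-1)² + 4*(-3)*(-1)))*(-7 - 22))/5 = -8 + ((10 + (-12 + 4*1 + 12))*(-29))/5 = -8 + ((10 + (-12 + 4 + 12))*(-29))/5 = -8 + ((10 + 4)*(-29))/5 = -8 + (14*(-29))/5 = -8 + (⅕)*(-406) = -8 - 406/5 = -446/5 ≈ -89.200)
(U - 1)*31 = (-446/5 - 1)*31 = -451/5*31 = -13981/5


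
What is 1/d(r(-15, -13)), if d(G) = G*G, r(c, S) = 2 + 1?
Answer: 1/9 ≈ 0.11111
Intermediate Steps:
r(c, S) = 3
d(G) = G**2
1/d(r(-15, -13)) = 1/(3**2) = 1/9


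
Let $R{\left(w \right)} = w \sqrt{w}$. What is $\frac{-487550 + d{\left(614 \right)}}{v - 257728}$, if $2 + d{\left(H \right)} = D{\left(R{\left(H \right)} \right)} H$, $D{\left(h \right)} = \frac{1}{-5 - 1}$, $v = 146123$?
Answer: $\frac{1462963}{334815} \approx 4.3695$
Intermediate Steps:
$R{\left(w \right)} = w^{\frac{3}{2}}$
$D{\left(h \right)} = - \frac{1}{6}$ ($D{\left(h \right)} = \frac{1}{-6} = - \frac{1}{6}$)
$d{\left(H \right)} = -2 - \frac{H}{6}$
$\frac{-487550 + d{\left(614 \right)}}{v - 257728} = \frac{-487550 - \frac{313}{3}}{146123 - 257728} = \frac{-487550 - \frac{313}{3}}{-111605} = \left(-487550 - \frac{313}{3}\right) \left(- \frac{1}{111605}\right) = \left(- \frac{1462963}{3}\right) \left(- \frac{1}{111605}\right) = \frac{1462963}{334815}$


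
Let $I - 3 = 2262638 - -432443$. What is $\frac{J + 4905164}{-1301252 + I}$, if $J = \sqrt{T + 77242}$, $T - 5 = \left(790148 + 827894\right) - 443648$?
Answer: $\frac{111481}{31678} + \frac{\sqrt{1251641}}{1393832} \approx 3.52$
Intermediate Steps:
$I = 2695084$ ($I = 3 + \left(2262638 - -432443\right) = 3 + \left(2262638 + 432443\right) = 3 + 2695081 = 2695084$)
$T = 1174399$ ($T = 5 + \left(\left(790148 + 827894\right) - 443648\right) = 5 + \left(1618042 - 443648\right) = 5 + 1174394 = 1174399$)
$J = \sqrt{1251641}$ ($J = \sqrt{1174399 + 77242} = \sqrt{1251641} \approx 1118.8$)
$\frac{J + 4905164}{-1301252 + I} = \frac{\sqrt{1251641} + 4905164}{-1301252 + 2695084} = \frac{4905164 + \sqrt{1251641}}{1393832} = \left(4905164 + \sqrt{1251641}\right) \frac{1}{1393832} = \frac{111481}{31678} + \frac{\sqrt{1251641}}{1393832}$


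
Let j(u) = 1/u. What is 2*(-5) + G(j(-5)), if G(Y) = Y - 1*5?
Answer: -76/5 ≈ -15.200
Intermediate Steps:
j(u) = 1/u
G(Y) = -5 + Y (G(Y) = Y - 5 = -5 + Y)
2*(-5) + G(j(-5)) = 2*(-5) + (-5 + 1/(-5)) = -10 + (-5 - ⅕) = -10 - 26/5 = -76/5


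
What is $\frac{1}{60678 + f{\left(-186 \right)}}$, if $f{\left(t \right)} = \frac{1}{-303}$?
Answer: $\frac{303}{18385433} \approx 1.648 \cdot 10^{-5}$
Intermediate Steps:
$f{\left(t \right)} = - \frac{1}{303}$
$\frac{1}{60678 + f{\left(-186 \right)}} = \frac{1}{60678 - \frac{1}{303}} = \frac{1}{\frac{18385433}{303}} = \frac{303}{18385433}$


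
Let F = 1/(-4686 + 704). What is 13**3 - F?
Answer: 8748455/3982 ≈ 2197.0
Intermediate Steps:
F = -1/3982 (F = 1/(-3982) = -1/3982 ≈ -0.00025113)
13**3 - F = 13**3 - 1*(-1/3982) = 2197 + 1/3982 = 8748455/3982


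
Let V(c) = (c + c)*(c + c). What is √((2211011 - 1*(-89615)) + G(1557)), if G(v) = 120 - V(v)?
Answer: 25*I*√11834 ≈ 2719.6*I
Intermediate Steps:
V(c) = 4*c² (V(c) = (2*c)*(2*c) = 4*c²)
G(v) = 120 - 4*v²
√((2211011 - 1*(-89615)) + G(1557)) = √((2211011 - 1*(-89615)) + (120 - 4*1557²)) = √((2211011 + 89615) + (120 - 4*2424249)) = √(2300626 + (120 - 9696996)) = √(2300626 - 9696876) = √(-7396250) = 25*I*√11834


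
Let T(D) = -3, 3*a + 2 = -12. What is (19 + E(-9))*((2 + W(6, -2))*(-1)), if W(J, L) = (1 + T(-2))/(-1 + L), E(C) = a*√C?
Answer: -152/3 + 112*I/3 ≈ -50.667 + 37.333*I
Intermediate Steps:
a = -14/3 (a = -⅔ + (⅓)*(-12) = -⅔ - 4 = -14/3 ≈ -4.6667)
E(C) = -14*√C/3
W(J, L) = -2/(-1 + L) (W(J, L) = (1 - 3)/(-1 + L) = -2/(-1 + L))
(19 + E(-9))*((2 + W(6, -2))*(-1)) = (19 - 14*I)*((2 - 2/(-1 - 2))*(-1)) = (19 - 14*I)*((2 - 2/(-3))*(-1)) = (19 - 14*I)*((2 - 2*(-⅓))*(-1)) = (19 - 14*I)*((2 + ⅔)*(-1)) = (19 - 14*I)*((8/3)*(-1)) = (19 - 14*I)*(-8/3) = -152/3 + 112*I/3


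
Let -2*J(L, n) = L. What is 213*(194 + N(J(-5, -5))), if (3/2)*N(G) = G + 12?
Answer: 43381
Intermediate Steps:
J(L, n) = -L/2
N(G) = 8 + 2*G/3 (N(G) = 2*(G + 12)/3 = 2*(12 + G)/3 = 8 + 2*G/3)
213*(194 + N(J(-5, -5))) = 213*(194 + (8 + 2*(-½*(-5))/3)) = 213*(194 + (8 + (⅔)*(5/2))) = 213*(194 + (8 + 5/3)) = 213*(194 + 29/3) = 213*(611/3) = 43381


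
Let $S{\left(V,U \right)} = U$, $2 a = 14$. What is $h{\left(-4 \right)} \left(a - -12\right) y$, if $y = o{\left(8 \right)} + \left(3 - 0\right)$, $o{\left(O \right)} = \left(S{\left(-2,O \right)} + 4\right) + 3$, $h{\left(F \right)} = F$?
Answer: $-1368$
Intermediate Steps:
$a = 7$ ($a = \frac{1}{2} \cdot 14 = 7$)
$o{\left(O \right)} = 7 + O$ ($o{\left(O \right)} = \left(O + 4\right) + 3 = \left(4 + O\right) + 3 = 7 + O$)
$y = 18$ ($y = \left(7 + 8\right) + \left(3 - 0\right) = 15 + \left(3 + 0\right) = 15 + 3 = 18$)
$h{\left(-4 \right)} \left(a - -12\right) y = - 4 \left(7 - -12\right) 18 = - 4 \left(7 + 12\right) 18 = \left(-4\right) 19 \cdot 18 = \left(-76\right) 18 = -1368$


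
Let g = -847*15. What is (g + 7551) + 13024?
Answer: 7870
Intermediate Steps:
g = -12705
(g + 7551) + 13024 = (-12705 + 7551) + 13024 = -5154 + 13024 = 7870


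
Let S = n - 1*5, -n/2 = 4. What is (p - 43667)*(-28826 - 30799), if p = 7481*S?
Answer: 8402355000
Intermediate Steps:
n = -8 (n = -2*4 = -8)
S = -13 (S = -8 - 1*5 = -8 - 5 = -13)
p = -97253 (p = 7481*(-13) = -97253)
(p - 43667)*(-28826 - 30799) = (-97253 - 43667)*(-28826 - 30799) = -140920*(-59625) = 8402355000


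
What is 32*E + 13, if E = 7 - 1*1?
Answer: 205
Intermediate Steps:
E = 6 (E = 7 - 1 = 6)
32*E + 13 = 32*6 + 13 = 192 + 13 = 205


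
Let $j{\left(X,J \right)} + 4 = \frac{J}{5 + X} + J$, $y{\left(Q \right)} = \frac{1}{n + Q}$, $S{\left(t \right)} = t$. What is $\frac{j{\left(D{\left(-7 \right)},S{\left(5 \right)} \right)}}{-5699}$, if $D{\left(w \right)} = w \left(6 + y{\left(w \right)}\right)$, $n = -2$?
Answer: $- \frac{281}{1857874} \approx -0.00015125$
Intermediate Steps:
$y{\left(Q \right)} = \frac{1}{-2 + Q}$
$D{\left(w \right)} = w \left(6 + \frac{1}{-2 + w}\right)$
$j{\left(X,J \right)} = -4 + J + \frac{J}{5 + X}$ ($j{\left(X,J \right)} = -4 + \left(\frac{J}{5 + X} + J\right) = -4 + \left(J + \frac{J}{5 + X}\right) = -4 + J + \frac{J}{5 + X}$)
$\frac{j{\left(D{\left(-7 \right)},S{\left(5 \right)} \right)}}{-5699} = \frac{\frac{1}{5 - \frac{7 \left(-11 + 6 \left(-7\right)\right)}{-2 - 7}} \left(-20 - 4 \left(- \frac{7 \left(-11 + 6 \left(-7\right)\right)}{-2 - 7}\right) + 6 \cdot 5 + 5 \left(- \frac{7 \left(-11 + 6 \left(-7\right)\right)}{-2 - 7}\right)\right)}{-5699} = \frac{-20 - 4 \left(- \frac{7 \left(-11 - 42\right)}{-9}\right) + 30 + 5 \left(- \frac{7 \left(-11 - 42\right)}{-9}\right)}{5 - \frac{7 \left(-11 - 42\right)}{-9}} \left(- \frac{1}{5699}\right) = \frac{-20 - 4 \left(\left(-7\right) \left(- \frac{1}{9}\right) \left(-53\right)\right) + 30 + 5 \left(\left(-7\right) \left(- \frac{1}{9}\right) \left(-53\right)\right)}{5 - \left(- \frac{7}{9}\right) \left(-53\right)} \left(- \frac{1}{5699}\right) = \frac{-20 - - \frac{1484}{9} + 30 + 5 \left(- \frac{371}{9}\right)}{5 - \frac{371}{9}} \left(- \frac{1}{5699}\right) = \frac{-20 + \frac{1484}{9} + 30 - \frac{1855}{9}}{- \frac{326}{9}} \left(- \frac{1}{5699}\right) = \left(- \frac{9}{326}\right) \left(- \frac{281}{9}\right) \left(- \frac{1}{5699}\right) = \frac{281}{326} \left(- \frac{1}{5699}\right) = - \frac{281}{1857874}$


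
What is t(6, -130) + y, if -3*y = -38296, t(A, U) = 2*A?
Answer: 38332/3 ≈ 12777.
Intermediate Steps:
y = 38296/3 (y = -⅓*(-38296) = 38296/3 ≈ 12765.)
t(6, -130) + y = 2*6 + 38296/3 = 12 + 38296/3 = 38332/3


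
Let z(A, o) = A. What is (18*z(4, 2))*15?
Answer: 1080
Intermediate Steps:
(18*z(4, 2))*15 = (18*4)*15 = 72*15 = 1080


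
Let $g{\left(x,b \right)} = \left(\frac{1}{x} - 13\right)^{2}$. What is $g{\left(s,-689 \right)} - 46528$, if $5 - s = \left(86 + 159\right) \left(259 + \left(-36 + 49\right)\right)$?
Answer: $- \frac{205844306755264}{4440223225} \approx -46359.0$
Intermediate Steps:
$s = -66635$ ($s = 5 - \left(86 + 159\right) \left(259 + \left(-36 + 49\right)\right) = 5 - 245 \left(259 + 13\right) = 5 - 245 \cdot 272 = 5 - 66640 = -66635$)
$g{\left(x,b \right)} = \left(-13 + \frac{1}{x}\right)^{2}$
$g{\left(s,-689 \right)} - 46528 = \frac{\left(-1 + 13 \left(-66635\right)\right)^{2}}{4440223225} - 46528 = \frac{\left(-1 - 866255\right)^{2}}{4440223225} - 46528 = \frac{\left(-866256\right)^{2}}{4440223225} - 46528 = \frac{1}{4440223225} \cdot 750399457536 - 46528 = \frac{750399457536}{4440223225} - 46528 = - \frac{205844306755264}{4440223225}$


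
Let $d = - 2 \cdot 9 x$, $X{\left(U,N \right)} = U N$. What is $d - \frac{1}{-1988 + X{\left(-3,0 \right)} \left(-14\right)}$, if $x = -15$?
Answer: $\frac{536761}{1988} \approx 270.0$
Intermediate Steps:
$X{\left(U,N \right)} = N U$
$d = 270$ ($d = - 2 \cdot 9 \left(-15\right) = \left(-2\right) \left(-135\right) = 270$)
$d - \frac{1}{-1988 + X{\left(-3,0 \right)} \left(-14\right)} = 270 - \frac{1}{-1988 + 0 \left(-3\right) \left(-14\right)} = 270 - \frac{1}{-1988 + 0 \left(-14\right)} = 270 - \frac{1}{-1988 + 0} = 270 - \frac{1}{-1988} = 270 - - \frac{1}{1988} = 270 + \frac{1}{1988} = \frac{536761}{1988}$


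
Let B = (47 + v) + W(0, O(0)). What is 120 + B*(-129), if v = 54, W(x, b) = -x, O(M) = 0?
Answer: -12909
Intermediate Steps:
B = 101 (B = (47 + 54) - 1*0 = 101 + 0 = 101)
120 + B*(-129) = 120 + 101*(-129) = 120 - 13029 = -12909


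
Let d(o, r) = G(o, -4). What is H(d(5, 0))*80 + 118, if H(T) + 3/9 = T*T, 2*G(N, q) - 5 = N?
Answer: 6274/3 ≈ 2091.3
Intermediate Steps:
G(N, q) = 5/2 + N/2
d(o, r) = 5/2 + o/2
H(T) = -⅓ + T² (H(T) = -⅓ + T*T = -⅓ + T²)
H(d(5, 0))*80 + 118 = (-⅓ + (5/2 + (½)*5)²)*80 + 118 = (-⅓ + (5/2 + 5/2)²)*80 + 118 = (-⅓ + 5²)*80 + 118 = (-⅓ + 25)*80 + 118 = (74/3)*80 + 118 = 5920/3 + 118 = 6274/3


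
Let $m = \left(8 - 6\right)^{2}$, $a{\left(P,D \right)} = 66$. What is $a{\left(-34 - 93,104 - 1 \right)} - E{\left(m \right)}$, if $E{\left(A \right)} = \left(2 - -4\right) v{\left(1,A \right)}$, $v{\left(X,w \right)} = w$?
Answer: $42$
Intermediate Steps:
$m = 4$ ($m = 2^{2} = 4$)
$E{\left(A \right)} = 6 A$ ($E{\left(A \right)} = \left(2 - -4\right) A = \left(2 + 4\right) A = 6 A$)
$a{\left(-34 - 93,104 - 1 \right)} - E{\left(m \right)} = 66 - 6 \cdot 4 = 66 - 24 = 42$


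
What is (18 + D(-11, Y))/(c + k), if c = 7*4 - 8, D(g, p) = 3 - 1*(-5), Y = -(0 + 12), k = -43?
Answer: -26/23 ≈ -1.1304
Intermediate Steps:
Y = -12 (Y = -1*12 = -12)
D(g, p) = 8 (D(g, p) = 3 + 5 = 8)
c = 20 (c = 28 - 8 = 20)
(18 + D(-11, Y))/(c + k) = (18 + 8)/(20 - 43) = 26/(-23) = 26*(-1/23) = -26/23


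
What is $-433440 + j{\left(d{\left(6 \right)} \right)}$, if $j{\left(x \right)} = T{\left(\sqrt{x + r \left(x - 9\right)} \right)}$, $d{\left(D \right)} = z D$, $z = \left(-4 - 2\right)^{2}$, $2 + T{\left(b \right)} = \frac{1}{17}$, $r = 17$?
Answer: $- \frac{7368513}{17} \approx -4.3344 \cdot 10^{5}$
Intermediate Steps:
$T{\left(b \right)} = - \frac{33}{17}$ ($T{\left(b \right)} = -2 + \frac{1}{17} = - \frac{33}{17}$)
$z = 36$ ($z = \left(-6\right)^{2} = 36$)
$d{\left(D \right)} = 36 D$
$j{\left(x \right)} = - \frac{33}{17}$
$-433440 + j{\left(d{\left(6 \right)} \right)} = -433440 - \frac{33}{17} = - \frac{7368513}{17}$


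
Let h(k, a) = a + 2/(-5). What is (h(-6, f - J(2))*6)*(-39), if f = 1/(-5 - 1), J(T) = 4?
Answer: 5343/5 ≈ 1068.6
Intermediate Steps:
f = -⅙ (f = 1/(-6) = -⅙ ≈ -0.16667)
h(k, a) = -⅖ + a (h(k, a) = a + 2*(-⅕) = a - ⅖ = -⅖ + a)
(h(-6, f - J(2))*6)*(-39) = ((-⅖ + (-⅙ - 1*4))*6)*(-39) = ((-⅖ + (-⅙ - 4))*6)*(-39) = ((-⅖ - 25/6)*6)*(-39) = -137/30*6*(-39) = -137/5*(-39) = 5343/5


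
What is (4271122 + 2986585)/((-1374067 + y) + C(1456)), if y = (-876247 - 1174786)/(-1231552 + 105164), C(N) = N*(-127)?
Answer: -8174994072316/1756013186819 ≈ -4.6554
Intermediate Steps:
C(N) = -127*N
y = 2051033/1126388 (y = -2051033/(-1126388) = -2051033*(-1/1126388) = 2051033/1126388 ≈ 1.8209)
(4271122 + 2986585)/((-1374067 + y) + C(1456)) = (4271122 + 2986585)/((-1374067 + 2051033/1126388) - 127*1456) = 7257707/(-1547730528963/1126388 - 184912) = 7257707/(-1756013186819/1126388) = 7257707*(-1126388/1756013186819) = -8174994072316/1756013186819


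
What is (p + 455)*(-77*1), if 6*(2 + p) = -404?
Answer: -89089/3 ≈ -29696.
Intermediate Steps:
p = -208/3 (p = -2 + (1/6)*(-404) = -2 - 202/3 = -208/3 ≈ -69.333)
(p + 455)*(-77*1) = (-208/3 + 455)*(-77*1) = (1157/3)*(-77) = -89089/3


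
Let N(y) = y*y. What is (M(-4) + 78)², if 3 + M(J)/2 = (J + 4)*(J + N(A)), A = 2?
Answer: 5184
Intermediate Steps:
N(y) = y²
M(J) = -6 + 2*(4 + J)² (M(J) = -6 + 2*((J + 4)*(J + 2²)) = -6 + 2*((4 + J)*(J + 4)) = -6 + 2*((4 + J)*(4 + J)) = -6 + 2*(4 + J)²)
(M(-4) + 78)² = ((26 + 2*(-4)² + 16*(-4)) + 78)² = ((26 + 2*16 - 64) + 78)² = ((26 + 32 - 64) + 78)² = (-6 + 78)² = 72² = 5184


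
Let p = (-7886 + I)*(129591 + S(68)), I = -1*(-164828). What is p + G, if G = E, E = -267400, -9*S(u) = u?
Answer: 20336817538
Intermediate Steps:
S(u) = -u/9
I = 164828
p = 20337084938 (p = (-7886 + 164828)*(129591 - ⅑*68) = 156942*(129591 - 68/9) = 156942*(1166251/9) = 20337084938)
G = -267400
p + G = 20337084938 - 267400 = 20336817538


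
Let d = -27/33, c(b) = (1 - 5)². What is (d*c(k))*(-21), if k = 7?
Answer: 3024/11 ≈ 274.91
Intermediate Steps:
c(b) = 16 (c(b) = (-4)² = 16)
d = -9/11 (d = -27*1/33 = -9/11 ≈ -0.81818)
(d*c(k))*(-21) = -9/11*16*(-21) = -144/11*(-21) = 3024/11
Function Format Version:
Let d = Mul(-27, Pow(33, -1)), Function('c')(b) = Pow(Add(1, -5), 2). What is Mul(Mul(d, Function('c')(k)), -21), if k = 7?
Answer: Rational(3024, 11) ≈ 274.91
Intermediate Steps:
Function('c')(b) = 16 (Function('c')(b) = Pow(-4, 2) = 16)
d = Rational(-9, 11) (d = Mul(-27, Rational(1, 33)) = Rational(-9, 11) ≈ -0.81818)
Mul(Mul(d, Function('c')(k)), -21) = Mul(Mul(Rational(-9, 11), 16), -21) = Mul(Rational(-144, 11), -21) = Rational(3024, 11)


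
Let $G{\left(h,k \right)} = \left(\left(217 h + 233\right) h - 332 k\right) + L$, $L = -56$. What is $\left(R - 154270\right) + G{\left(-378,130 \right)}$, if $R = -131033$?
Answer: $30589235$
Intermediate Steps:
$G{\left(h,k \right)} = -56 - 332 k + h \left(233 + 217 h\right)$ ($G{\left(h,k \right)} = \left(\left(217 h + 233\right) h - 332 k\right) - 56 = \left(\left(233 + 217 h\right) h - 332 k\right) - 56 = \left(h \left(233 + 217 h\right) - 332 k\right) - 56 = \left(- 332 k + h \left(233 + 217 h\right)\right) - 56 = -56 - 332 k + h \left(233 + 217 h\right)$)
$\left(R - 154270\right) + G{\left(-378,130 \right)} = \left(-131033 - 154270\right) + \left(-56 - 43160 + 217 \left(-378\right)^{2} + 233 \left(-378\right)\right) = -285303 - -30874538 = -285303 + 30874538 = 30589235$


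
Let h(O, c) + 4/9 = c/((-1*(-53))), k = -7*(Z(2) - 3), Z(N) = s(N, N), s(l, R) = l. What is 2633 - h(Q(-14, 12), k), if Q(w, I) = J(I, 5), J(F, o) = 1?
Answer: 1256090/477 ≈ 2633.3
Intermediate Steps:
Z(N) = N
Q(w, I) = 1
k = 7 (k = -7*(2 - 3) = -7*(-1) = 7)
h(O, c) = -4/9 + c/53 (h(O, c) = -4/9 + c/((-1*(-53))) = -4/9 + c/53)
2633 - h(Q(-14, 12), k) = 2633 - (-4/9 + (1/53)*7) = 2633 - (-4/9 + 7/53) = 2633 - 1*(-149/477) = 2633 + 149/477 = 1256090/477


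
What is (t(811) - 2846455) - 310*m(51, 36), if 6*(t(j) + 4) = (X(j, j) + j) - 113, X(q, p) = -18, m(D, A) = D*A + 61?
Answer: -10303247/3 ≈ -3.4344e+6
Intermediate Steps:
m(D, A) = 61 + A*D (m(D, A) = A*D + 61 = 61 + A*D)
t(j) = -155/6 + j/6 (t(j) = -4 + ((-18 + j) - 113)/6 = -4 + (-131 + j)/6 = -4 + (-131/6 + j/6) = -155/6 + j/6)
(t(811) - 2846455) - 310*m(51, 36) = ((-155/6 + (⅙)*811) - 2846455) - 310*(61 + 36*51) = ((-155/6 + 811/6) - 2846455) - 310*(61 + 1836) = (328/3 - 2846455) - 310*1897 = -8539037/3 - 588070 = -10303247/3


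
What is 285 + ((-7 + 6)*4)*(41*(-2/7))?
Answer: 2323/7 ≈ 331.86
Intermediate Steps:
285 + ((-7 + 6)*4)*(41*(-2/7)) = 285 + (-1*4)*(41*(-2*1/7)) = 285 - 164*(-2)/7 = 285 - 4*(-82/7) = 285 + 328/7 = 2323/7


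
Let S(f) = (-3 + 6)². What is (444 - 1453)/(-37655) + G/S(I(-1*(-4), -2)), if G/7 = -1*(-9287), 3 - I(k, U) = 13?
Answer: 2447922976/338895 ≈ 7223.3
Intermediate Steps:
I(k, U) = -10 (I(k, U) = 3 - 1*13 = 3 - 13 = -10)
S(f) = 9 (S(f) = 3² = 9)
G = 65009 (G = 7*(-1*(-9287)) = 7*9287 = 65009)
(444 - 1453)/(-37655) + G/S(I(-1*(-4), -2)) = (444 - 1453)/(-37655) + 65009/9 = -1009*(-1/37655) + 65009*(⅑) = 1009/37655 + 65009/9 = 2447922976/338895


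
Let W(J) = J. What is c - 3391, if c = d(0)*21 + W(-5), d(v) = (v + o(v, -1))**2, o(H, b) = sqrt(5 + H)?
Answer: -3291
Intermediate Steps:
d(v) = (v + sqrt(5 + v))**2
c = 100 (c = (0 + sqrt(5 + 0))**2*21 - 5 = (0 + sqrt(5))**2*21 - 5 = (sqrt(5))**2*21 - 5 = 5*21 - 5 = 105 - 5 = 100)
c - 3391 = 100 - 3391 = -3291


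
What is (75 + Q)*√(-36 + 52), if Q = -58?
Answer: 68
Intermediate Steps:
(75 + Q)*√(-36 + 52) = (75 - 58)*√(-36 + 52) = 17*√16 = 17*4 = 68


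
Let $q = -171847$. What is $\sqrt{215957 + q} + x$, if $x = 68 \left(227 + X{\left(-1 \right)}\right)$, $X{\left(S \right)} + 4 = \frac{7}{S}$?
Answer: $14688 + \sqrt{44110} \approx 14898.0$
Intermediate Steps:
$X{\left(S \right)} = -4 + \frac{7}{S}$
$x = 14688$ ($x = 68 \left(227 + \left(-4 + \frac{7}{-1}\right)\right) = 68 \left(227 + \left(-4 + 7 \left(-1\right)\right)\right) = 68 \left(227 - 11\right) = 68 \cdot 216 = 14688$)
$\sqrt{215957 + q} + x = \sqrt{215957 - 171847} + 14688 = \sqrt{44110} + 14688 = 14688 + \sqrt{44110}$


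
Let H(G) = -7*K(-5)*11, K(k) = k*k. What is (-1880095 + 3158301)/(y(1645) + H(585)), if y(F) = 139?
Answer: -33637/47 ≈ -715.68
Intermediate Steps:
K(k) = k**2
H(G) = -1925 (H(G) = -7*(-5)**2*11 = -7*25*11 = -175*11 = -1925)
(-1880095 + 3158301)/(y(1645) + H(585)) = (-1880095 + 3158301)/(139 - 1925) = 1278206/(-1786) = 1278206*(-1/1786) = -33637/47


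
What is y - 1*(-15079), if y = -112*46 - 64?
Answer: 9863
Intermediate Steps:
y = -5216 (y = -5152 - 64 = -5216)
y - 1*(-15079) = -5216 - 1*(-15079) = -5216 + 15079 = 9863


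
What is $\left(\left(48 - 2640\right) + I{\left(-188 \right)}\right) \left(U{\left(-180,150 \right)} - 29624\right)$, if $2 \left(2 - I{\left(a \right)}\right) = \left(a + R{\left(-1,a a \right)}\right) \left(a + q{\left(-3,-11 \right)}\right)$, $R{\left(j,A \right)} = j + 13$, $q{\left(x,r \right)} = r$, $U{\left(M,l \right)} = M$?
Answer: $599120008$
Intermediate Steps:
$R{\left(j,A \right)} = 13 + j$
$I{\left(a \right)} = 2 - \frac{\left(-11 + a\right) \left(12 + a\right)}{2}$ ($I{\left(a \right)} = 2 - \frac{\left(a + \left(13 - 1\right)\right) \left(a - 11\right)}{2} = 2 - \frac{\left(a + 12\right) \left(-11 + a\right)}{2} = 2 - \frac{\left(12 + a\right) \left(-11 + a\right)}{2} = 2 - \frac{\left(-11 + a\right) \left(12 + a\right)}{2}$)
$\left(\left(48 - 2640\right) + I{\left(-188 \right)}\right) \left(U{\left(-180,150 \right)} - 29624\right) = \left(\left(48 - 2640\right) - \left(-162 + 17672\right)\right) \left(-180 - 29624\right) = \left(\left(48 - 2640\right) + \left(68 + 94 - 17672\right)\right) \left(-29804\right) = \left(-2592 + \left(68 + 94 - 17672\right)\right) \left(-29804\right) = \left(-2592 - 17510\right) \left(-29804\right) = \left(-20102\right) \left(-29804\right) = 599120008$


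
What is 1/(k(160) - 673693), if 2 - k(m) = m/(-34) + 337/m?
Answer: -2720/1832432449 ≈ -1.4844e-6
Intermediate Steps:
k(m) = 2 - 337/m + m/34 (k(m) = 2 - (m/(-34) + 337/m) = 2 - (m*(-1/34) + 337/m) = 2 - (-m/34 + 337/m) = 2 - (337/m - m/34) = 2 + (-337/m + m/34) = 2 - 337/m + m/34)
1/(k(160) - 673693) = 1/((2 - 337/160 + (1/34)*160) - 673693) = 1/((2 - 337*1/160 + 80/17) - 673693) = 1/((2 - 337/160 + 80/17) - 673693) = 1/(12511/2720 - 673693) = 1/(-1832432449/2720) = -2720/1832432449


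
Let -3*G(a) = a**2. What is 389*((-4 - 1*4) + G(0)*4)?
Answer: -3112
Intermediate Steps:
G(a) = -a**2/3
389*((-4 - 1*4) + G(0)*4) = 389*((-4 - 1*4) - 1/3*0**2*4) = 389*((-4 - 4) - 1/3*0*4) = 389*(-8 + 0*4) = 389*(-8 + 0) = 389*(-8) = -3112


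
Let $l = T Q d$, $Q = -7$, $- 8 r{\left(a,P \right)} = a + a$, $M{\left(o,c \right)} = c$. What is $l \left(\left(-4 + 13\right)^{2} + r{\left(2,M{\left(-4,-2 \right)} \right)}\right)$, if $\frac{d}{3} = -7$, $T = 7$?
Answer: $\frac{165669}{2} \approx 82835.0$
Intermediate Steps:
$d = -21$ ($d = 3 \left(-7\right) = -21$)
$r{\left(a,P \right)} = - \frac{a}{4}$ ($r{\left(a,P \right)} = - \frac{a + a}{8} = - \frac{2 a}{8} = - \frac{a}{4}$)
$l = 1029$ ($l = 7 \left(-7\right) \left(-21\right) = \left(-49\right) \left(-21\right) = 1029$)
$l \left(\left(-4 + 13\right)^{2} + r{\left(2,M{\left(-4,-2 \right)} \right)}\right) = 1029 \left(\left(-4 + 13\right)^{2} - \frac{1}{2}\right) = 1029 \left(9^{2} - \frac{1}{2}\right) = 1029 \left(81 - \frac{1}{2}\right) = 1029 \cdot \frac{161}{2} = \frac{165669}{2}$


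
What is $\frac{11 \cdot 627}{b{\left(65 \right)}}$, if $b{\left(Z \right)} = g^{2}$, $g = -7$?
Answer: $\frac{6897}{49} \approx 140.76$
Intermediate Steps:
$b{\left(Z \right)} = 49$ ($b{\left(Z \right)} = \left(-7\right)^{2} = 49$)
$\frac{11 \cdot 627}{b{\left(65 \right)}} = \frac{11 \cdot 627}{49} = 6897 \cdot \frac{1}{49} = \frac{6897}{49}$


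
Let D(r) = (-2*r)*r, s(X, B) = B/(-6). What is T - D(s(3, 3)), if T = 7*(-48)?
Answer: -671/2 ≈ -335.50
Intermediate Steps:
s(X, B) = -B/6 (s(X, B) = B*(-⅙) = -B/6)
D(r) = -2*r²
T = -336
T - D(s(3, 3)) = -336 - (-2)*(-⅙*3)² = -336 - (-2)*(-½)² = -336 - (-2)/4 = -336 - 1*(-½) = -336 + ½ = -671/2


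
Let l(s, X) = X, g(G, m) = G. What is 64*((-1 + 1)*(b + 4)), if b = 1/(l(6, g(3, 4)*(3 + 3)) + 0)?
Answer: 0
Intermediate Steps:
b = 1/18 (b = 1/(3*(3 + 3) + 0) = 1/(3*6 + 0) = 1/(18 + 0) = 1/18 ≈ 0.055556)
64*((-1 + 1)*(b + 4)) = 64*((-1 + 1)*(1/18 + 4)) = 64*(0*(73/18)) = 64*0 = 0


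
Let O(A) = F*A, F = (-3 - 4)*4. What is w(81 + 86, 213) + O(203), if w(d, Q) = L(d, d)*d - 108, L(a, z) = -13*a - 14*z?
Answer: -758795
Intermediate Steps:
F = -28 (F = -7*4 = -28)
L(a, z) = -14*z - 13*a
w(d, Q) = -108 - 27*d² (w(d, Q) = (-14*d - 13*d)*d - 108 = (-27*d)*d - 108 = -27*d² - 108 = -108 - 27*d²)
O(A) = -28*A
w(81 + 86, 213) + O(203) = (-108 - 27*(81 + 86)²) - 28*203 = (-108 - 27*167²) - 5684 = (-108 - 27*27889) - 5684 = (-108 - 753003) - 5684 = -753111 - 5684 = -758795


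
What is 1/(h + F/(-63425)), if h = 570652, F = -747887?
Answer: 63425/36194350987 ≈ 1.7523e-6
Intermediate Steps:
1/(h + F/(-63425)) = 1/(570652 - 747887/(-63425)) = 1/(570652 - 747887*(-1/63425)) = 1/(570652 + 747887/63425) = 1/(36194350987/63425) = 63425/36194350987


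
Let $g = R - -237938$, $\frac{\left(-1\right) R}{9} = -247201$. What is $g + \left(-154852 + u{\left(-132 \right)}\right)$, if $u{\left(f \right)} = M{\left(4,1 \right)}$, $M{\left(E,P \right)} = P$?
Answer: $2307896$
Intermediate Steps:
$R = 2224809$ ($R = \left(-9\right) \left(-247201\right) = 2224809$)
$u{\left(f \right)} = 1$
$g = 2462747$ ($g = 2224809 - -237938 = 2224809 + 237938 = 2462747$)
$g + \left(-154852 + u{\left(-132 \right)}\right) = 2462747 + \left(-154852 + 1\right) = 2462747 - 154851 = 2307896$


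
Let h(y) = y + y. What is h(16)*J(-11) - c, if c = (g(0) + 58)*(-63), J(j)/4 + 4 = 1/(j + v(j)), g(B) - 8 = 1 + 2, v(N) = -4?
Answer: 57397/15 ≈ 3826.5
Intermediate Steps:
h(y) = 2*y
g(B) = 11 (g(B) = 8 + (1 + 2) = 8 + 3 = 11)
J(j) = -16 + 4/(-4 + j) (J(j) = -16 + 4/(j - 4) = -16 + 4/(-4 + j))
c = -4347 (c = (11 + 58)*(-63) = 69*(-63) = -4347)
h(16)*J(-11) - c = (2*16)*(4*(17 - 4*(-11))/(-4 - 11)) - 1*(-4347) = 32*(4*(17 + 44)/(-15)) + 4347 = 32*(4*(-1/15)*61) + 4347 = 32*(-244/15) + 4347 = -7808/15 + 4347 = 57397/15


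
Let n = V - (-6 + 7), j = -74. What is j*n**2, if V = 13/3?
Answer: -7400/9 ≈ -822.22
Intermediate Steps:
V = 13/3 (V = 13*(1/3) = 13/3 ≈ 4.3333)
n = 10/3 (n = 13/3 - (-6 + 7) = 13/3 - 1*1 = 13/3 - 1 = 10/3 ≈ 3.3333)
j*n**2 = -74*(10/3)**2 = -74*100/9 = -7400/9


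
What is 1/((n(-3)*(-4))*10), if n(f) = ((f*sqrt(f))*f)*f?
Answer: -I*sqrt(3)/3240 ≈ -0.00053458*I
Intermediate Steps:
n(f) = f**(7/2) (n(f) = (f**(3/2)*f)*f = f**(5/2)*f = f**(7/2))
1/((n(-3)*(-4))*10) = 1/(((-3)**(7/2)*(-4))*10) = 1/((-27*I*sqrt(3)*(-4))*10) = 1/((108*I*sqrt(3))*10) = 1/(1080*I*sqrt(3)) = -I*sqrt(3)/3240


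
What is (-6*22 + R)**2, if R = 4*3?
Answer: 14400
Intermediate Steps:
R = 12
(-6*22 + R)**2 = (-6*22 + 12)**2 = (-132 + 12)**2 = (-120)**2 = 14400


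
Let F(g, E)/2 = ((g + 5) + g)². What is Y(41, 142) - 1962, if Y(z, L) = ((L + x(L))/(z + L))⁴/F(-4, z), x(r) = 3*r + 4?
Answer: -19750154005690/10093618089 ≈ -1956.7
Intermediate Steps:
F(g, E) = 2*(5 + 2*g)² (F(g, E) = 2*((g + 5) + g)² = 2*((5 + g) + g)² = 2*(5 + 2*g)²)
x(r) = 4 + 3*r
Y(z, L) = (4 + 4*L)⁴/(18*(L + z)⁴) (Y(z, L) = ((L + (4 + 3*L))/(z + L))⁴/((2*(5 + 2*(-4))²)) = ((4 + 4*L)/(L + z))⁴/((2*(5 - 8)²)) = ((4 + 4*L)/(L + z))⁴/((2*(-3)²)) = ((4 + 4*L)⁴/(L + z)⁴)/((2*9)) = ((4 + 4*L)⁴/(L + z)⁴)/18 = ((4 + 4*L)⁴/(L + z)⁴)*(1/18) = (4 + 4*L)⁴/(18*(L + z)⁴))
Y(41, 142) - 1962 = 128*(1 + 142)⁴/(9*(142 + 41)⁴) - 1962 = (128/9)*143⁴/183⁴ - 1962 = (128/9)*418161601*(1/1121513121) - 1962 = 53524684928/10093618089 - 1962 = -19750154005690/10093618089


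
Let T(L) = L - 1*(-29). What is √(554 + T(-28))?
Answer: √555 ≈ 23.558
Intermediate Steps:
T(L) = 29 + L (T(L) = L + 29 = 29 + L)
√(554 + T(-28)) = √(554 + (29 - 28)) = √(554 + 1) = √555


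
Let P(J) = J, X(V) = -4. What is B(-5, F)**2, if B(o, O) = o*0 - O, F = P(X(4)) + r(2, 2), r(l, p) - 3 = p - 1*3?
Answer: 4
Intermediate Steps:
r(l, p) = p (r(l, p) = 3 + (p - 1*3) = 3 + (p - 3) = 3 + (-3 + p) = p)
F = -2 (F = -4 + 2 = -2)
B(o, O) = -O (B(o, O) = 0 - O = -O)
B(-5, F)**2 = (-1*(-2))**2 = 2**2 = 4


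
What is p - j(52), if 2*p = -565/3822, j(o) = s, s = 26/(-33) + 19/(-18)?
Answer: 446365/252252 ≈ 1.7695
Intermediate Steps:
s = -365/198 (s = 26*(-1/33) + 19*(-1/18) = -26/33 - 19/18 = -365/198 ≈ -1.8434)
j(o) = -365/198
p = -565/7644 (p = (-565/3822)/2 = (-565*1/3822)/2 = (½)*(-565/3822) = -565/7644 ≈ -0.073914)
p - j(52) = -565/7644 - 1*(-365/198) = -565/7644 + 365/198 = 446365/252252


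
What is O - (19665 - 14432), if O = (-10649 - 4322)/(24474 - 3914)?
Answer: -107605451/20560 ≈ -5233.7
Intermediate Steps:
O = -14971/20560 ≈ -0.72816
O - (19665 - 14432) = -14971/20560 - (19665 - 14432) = -14971/20560 - 1*5233 = -14971/20560 - 5233 = -107605451/20560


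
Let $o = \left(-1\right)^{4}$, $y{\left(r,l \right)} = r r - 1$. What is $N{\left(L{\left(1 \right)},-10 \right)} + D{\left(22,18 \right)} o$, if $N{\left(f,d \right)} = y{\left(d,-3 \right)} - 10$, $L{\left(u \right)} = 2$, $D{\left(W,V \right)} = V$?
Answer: $107$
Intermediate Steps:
$y{\left(r,l \right)} = -1 + r^{2}$ ($y{\left(r,l \right)} = r^{2} - 1 = -1 + r^{2}$)
$o = 1$
$N{\left(f,d \right)} = -11 + d^{2}$ ($N{\left(f,d \right)} = \left(-1 + d^{2}\right) - 10 = -11 + d^{2}$)
$N{\left(L{\left(1 \right)},-10 \right)} + D{\left(22,18 \right)} o = \left(-11 + \left(-10\right)^{2}\right) + 18 \cdot 1 = \left(-11 + 100\right) + 18 = 89 + 18 = 107$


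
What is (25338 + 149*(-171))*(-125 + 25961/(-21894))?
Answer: 129847417/7298 ≈ 17792.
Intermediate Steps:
(25338 + 149*(-171))*(-125 + 25961/(-21894)) = (25338 - 25479)*(-125 + 25961*(-1/21894)) = -141*(-125 - 25961/21894) = -141*(-2762711/21894) = 129847417/7298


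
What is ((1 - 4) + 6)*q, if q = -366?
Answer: -1098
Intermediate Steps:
((1 - 4) + 6)*q = ((1 - 4) + 6)*(-366) = (-3 + 6)*(-366) = 3*(-366) = -1098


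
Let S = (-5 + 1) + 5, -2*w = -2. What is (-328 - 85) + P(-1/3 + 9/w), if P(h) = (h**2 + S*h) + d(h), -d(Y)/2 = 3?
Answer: -3017/9 ≈ -335.22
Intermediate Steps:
d(Y) = -6 (d(Y) = -2*3 = -6)
w = 1 (w = -1/2*(-2) = 1)
S = 1 (S = -4 + 5 = 1)
P(h) = -6 + h + h**2 (P(h) = (h**2 + 1*h) - 6 = (h**2 + h) - 6 = (h + h**2) - 6 = -6 + h + h**2)
(-328 - 85) + P(-1/3 + 9/w) = (-328 - 85) + (-6 + (-1/3 + 9/1) + (-1/3 + 9/1)**2) = -413 + (-6 + (-1*1/3 + 9*1) + (-1*1/3 + 9*1)**2) = -413 + (-6 + (-1/3 + 9) + (-1/3 + 9)**2) = -413 + (-6 + 26/3 + (26/3)**2) = -413 + (-6 + 26/3 + 676/9) = -413 + 700/9 = -3017/9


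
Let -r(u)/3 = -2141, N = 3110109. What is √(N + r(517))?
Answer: 2*√779133 ≈ 1765.4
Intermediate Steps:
r(u) = 6423 (r(u) = -3*(-2141) = 6423)
√(N + r(517)) = √(3110109 + 6423) = √3116532 = 2*√779133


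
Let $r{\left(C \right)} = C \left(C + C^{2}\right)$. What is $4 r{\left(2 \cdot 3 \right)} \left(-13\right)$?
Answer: $-13104$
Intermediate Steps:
$4 r{\left(2 \cdot 3 \right)} \left(-13\right) = 4 \left(2 \cdot 3\right)^{2} \left(1 + 2 \cdot 3\right) \left(-13\right) = 4 \cdot 6^{2} \left(1 + 6\right) \left(-13\right) = 4 \cdot 36 \cdot 7 \left(-13\right) = 4 \cdot 252 \left(-13\right) = 1008 \left(-13\right) = -13104$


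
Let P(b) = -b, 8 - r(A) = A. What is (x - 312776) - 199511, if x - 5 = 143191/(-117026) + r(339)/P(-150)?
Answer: -2248151803514/4388475 ≈ -5.1229e+5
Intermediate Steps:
r(A) = 8 - A
x = 6888811/4388475 (x = 5 + (143191/(-117026) + (8 - 1*339)/((-1*(-150)))) = 5 + (143191*(-1/117026) + (8 - 339)/150) = 5 + (-143191/117026 - 331*1/150) = 5 + (-143191/117026 - 331/150) = 5 - 15053564/4388475 = 6888811/4388475 ≈ 1.5697)
(x - 312776) - 199511 = (6888811/4388475 - 312776) - 199511 = -1372602767789/4388475 - 199511 = -2248151803514/4388475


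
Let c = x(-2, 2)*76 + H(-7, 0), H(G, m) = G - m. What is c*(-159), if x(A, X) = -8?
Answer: 97785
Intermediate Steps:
c = -615 (c = -8*76 + (-7 - 1*0) = -608 + (-7 + 0) = -608 - 7 = -615)
c*(-159) = -615*(-159) = 97785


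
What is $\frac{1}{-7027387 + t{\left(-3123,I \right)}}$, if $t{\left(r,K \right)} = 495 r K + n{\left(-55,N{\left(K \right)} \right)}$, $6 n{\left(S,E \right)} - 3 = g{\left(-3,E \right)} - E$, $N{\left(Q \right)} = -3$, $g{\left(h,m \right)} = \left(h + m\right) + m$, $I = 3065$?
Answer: $- \frac{2}{9490329825} \approx -2.1074 \cdot 10^{-10}$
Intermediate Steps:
$g{\left(h,m \right)} = h + 2 m$
$n{\left(S,E \right)} = \frac{E}{6}$ ($n{\left(S,E \right)} = \frac{1}{2} + \frac{\left(-3 + 2 E\right) - E}{6} = \frac{1}{2} + \frac{-3 + E}{6} = \frac{1}{2} + \left(- \frac{1}{2} + \frac{E}{6}\right) = \frac{E}{6}$)
$t{\left(r,K \right)} = - \frac{1}{2} + 495 K r$ ($t{\left(r,K \right)} = 495 r K + \frac{1}{6} \left(-3\right) = 495 K r - \frac{1}{2} = - \frac{1}{2} + 495 K r$)
$\frac{1}{-7027387 + t{\left(-3123,I \right)}} = \frac{1}{-7027387 + \left(- \frac{1}{2} + 495 \cdot 3065 \left(-3123\right)\right)} = \frac{1}{-7027387 - \frac{9476275051}{2}} = \frac{1}{- \frac{9490329825}{2}} = - \frac{2}{9490329825}$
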